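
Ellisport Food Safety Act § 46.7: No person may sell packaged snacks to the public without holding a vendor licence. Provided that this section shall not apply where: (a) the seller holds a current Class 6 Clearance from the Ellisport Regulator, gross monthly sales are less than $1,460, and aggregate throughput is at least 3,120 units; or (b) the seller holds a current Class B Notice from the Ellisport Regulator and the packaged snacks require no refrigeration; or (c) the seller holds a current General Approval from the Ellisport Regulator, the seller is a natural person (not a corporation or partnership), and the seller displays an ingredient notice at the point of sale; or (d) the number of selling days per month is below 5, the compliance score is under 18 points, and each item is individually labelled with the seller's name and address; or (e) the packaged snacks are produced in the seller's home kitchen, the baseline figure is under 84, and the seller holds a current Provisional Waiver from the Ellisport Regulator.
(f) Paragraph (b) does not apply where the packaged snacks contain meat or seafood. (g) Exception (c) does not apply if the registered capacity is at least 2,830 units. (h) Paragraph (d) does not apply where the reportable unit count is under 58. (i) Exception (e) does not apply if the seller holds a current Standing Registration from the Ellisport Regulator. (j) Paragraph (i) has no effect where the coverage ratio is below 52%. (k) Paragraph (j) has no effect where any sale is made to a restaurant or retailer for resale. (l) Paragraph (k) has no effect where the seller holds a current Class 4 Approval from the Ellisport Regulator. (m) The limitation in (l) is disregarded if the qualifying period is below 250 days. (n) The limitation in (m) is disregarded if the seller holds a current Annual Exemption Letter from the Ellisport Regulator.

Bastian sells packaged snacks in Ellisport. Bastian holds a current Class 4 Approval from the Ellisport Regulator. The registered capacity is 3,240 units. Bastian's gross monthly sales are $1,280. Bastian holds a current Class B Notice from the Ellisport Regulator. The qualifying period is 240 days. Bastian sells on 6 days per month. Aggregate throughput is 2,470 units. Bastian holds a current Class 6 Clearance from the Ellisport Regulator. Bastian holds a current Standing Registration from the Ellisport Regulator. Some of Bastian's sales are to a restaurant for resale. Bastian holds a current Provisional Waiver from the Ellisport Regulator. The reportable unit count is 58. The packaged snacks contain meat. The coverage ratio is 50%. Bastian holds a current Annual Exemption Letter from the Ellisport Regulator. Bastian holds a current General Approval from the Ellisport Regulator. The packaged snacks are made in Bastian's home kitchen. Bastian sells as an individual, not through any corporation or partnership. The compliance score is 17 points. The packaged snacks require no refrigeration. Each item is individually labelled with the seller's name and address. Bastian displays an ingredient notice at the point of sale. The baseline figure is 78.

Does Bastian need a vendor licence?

Exception (a) does not apply: aggregate throughput is 2,470 units, short of 3,120 units.
All of (b)'s requirements are met (a current Class B Notice is held; the packaged snacks are shelf-stable). Turning to paragraph (f): (f) operates against (b): the packaged snacks contain meat. So (b) is unavailable.
Exception (c): a current General Approval is held; the seller is a natural person; an ingredient notice is displayed — every condition holds. Turning to paragraph (g): (g) operates against (c): the registered capacity is 3,240 units, meeting the 2,830 units threshold. Exception (c) does not apply.
Exception (d) does not apply: the number of selling days per month is 6, not below 5.
Exception (e): the packaged snacks are home-kitchen produced; the baseline figure is 78, under the 84 limit; a current Provisional Waiver is held — every condition holds. As to paragraphs (i)–(n): (i) would limit (e) — a current Standing Registration is held — but (j) sets (i) aside: (j) operates against (i): the coverage ratio is 50%, below the 52% limit. (k) would limit (j) — some sales are to a restaurant for resale — but (l) sets (k) aside: (l) is engaged — a current Class 4 Approval is held. (m) would limit (l) — the qualifying period is 240 days, below the 250 days limit — but (n) sets (m) aside: (n) applies — a current Annual Exemption Letter is held. Exception (e) stands.

No — exception (e) applies; Bastian is not required to hold a vendor licence.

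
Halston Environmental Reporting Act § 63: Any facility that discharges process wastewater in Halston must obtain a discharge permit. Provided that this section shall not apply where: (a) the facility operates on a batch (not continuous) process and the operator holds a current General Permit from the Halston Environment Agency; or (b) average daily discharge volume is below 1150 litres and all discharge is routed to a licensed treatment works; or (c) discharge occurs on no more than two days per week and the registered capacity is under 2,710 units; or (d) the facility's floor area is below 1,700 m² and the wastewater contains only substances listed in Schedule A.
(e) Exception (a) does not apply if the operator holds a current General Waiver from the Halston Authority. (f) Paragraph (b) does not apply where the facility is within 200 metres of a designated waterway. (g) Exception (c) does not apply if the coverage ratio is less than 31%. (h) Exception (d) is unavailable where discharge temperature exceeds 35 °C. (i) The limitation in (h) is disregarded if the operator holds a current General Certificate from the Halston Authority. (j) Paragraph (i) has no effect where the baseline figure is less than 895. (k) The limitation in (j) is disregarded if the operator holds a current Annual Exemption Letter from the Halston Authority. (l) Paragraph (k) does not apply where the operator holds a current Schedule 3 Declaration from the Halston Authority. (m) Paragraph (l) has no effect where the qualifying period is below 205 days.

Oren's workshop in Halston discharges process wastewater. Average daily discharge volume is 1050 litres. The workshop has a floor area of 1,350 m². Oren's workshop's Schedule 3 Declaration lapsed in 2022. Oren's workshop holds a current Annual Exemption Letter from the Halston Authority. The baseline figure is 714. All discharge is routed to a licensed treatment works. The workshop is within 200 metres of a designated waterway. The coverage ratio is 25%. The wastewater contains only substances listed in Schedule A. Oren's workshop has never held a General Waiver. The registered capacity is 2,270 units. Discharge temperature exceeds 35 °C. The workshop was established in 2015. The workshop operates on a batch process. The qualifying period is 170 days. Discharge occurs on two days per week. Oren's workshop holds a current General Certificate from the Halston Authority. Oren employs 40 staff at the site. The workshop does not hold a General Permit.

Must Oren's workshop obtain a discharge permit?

No — exception (d) applies; Oren's workshop is not required to obtain a discharge permit.

Exception (a) requires that the operator holds a current General Permit from the Halston Environment Agency; but no General Permit is held, so (a) is unavailable.
Exception (b) is satisfied on its face — average daily discharge volume is 1050 litres, below the 1150 litres limit; discharge is routed to a licensed treatment works. But: (f) operates against (b): the workshop is within 200 m of a designated waterway. (b) is therefore removed.
Exception (c)'s conditions are all satisfied: discharge occurs on no more than two days per week; the registered capacity is 2,270 units, under the 2,710 units limit. Turning to paragraph (g): (g) operates — the coverage ratio is 25%, less than the 31% limit. Exception (c) does not apply.
Exception (d): the facility's floor area is 1,350 m², below the 1,700 m² limit; the wastewater is Schedule-A-only — every condition holds. Applying paragraphs (h)–(m): (h) applies (discharge temperature exceeds 35 °C), but yields to (i): (i) operates against (h): a current General Certificate is held. (j) operates (the baseline figure is 714, less than the 895 limit), but is overridden by (k): (k) is triggered — a current Annual Exemption Letter is held. (l) does not operate here (there is no Schedule 3 Declaration in force), so (k) stands. (d) remains available.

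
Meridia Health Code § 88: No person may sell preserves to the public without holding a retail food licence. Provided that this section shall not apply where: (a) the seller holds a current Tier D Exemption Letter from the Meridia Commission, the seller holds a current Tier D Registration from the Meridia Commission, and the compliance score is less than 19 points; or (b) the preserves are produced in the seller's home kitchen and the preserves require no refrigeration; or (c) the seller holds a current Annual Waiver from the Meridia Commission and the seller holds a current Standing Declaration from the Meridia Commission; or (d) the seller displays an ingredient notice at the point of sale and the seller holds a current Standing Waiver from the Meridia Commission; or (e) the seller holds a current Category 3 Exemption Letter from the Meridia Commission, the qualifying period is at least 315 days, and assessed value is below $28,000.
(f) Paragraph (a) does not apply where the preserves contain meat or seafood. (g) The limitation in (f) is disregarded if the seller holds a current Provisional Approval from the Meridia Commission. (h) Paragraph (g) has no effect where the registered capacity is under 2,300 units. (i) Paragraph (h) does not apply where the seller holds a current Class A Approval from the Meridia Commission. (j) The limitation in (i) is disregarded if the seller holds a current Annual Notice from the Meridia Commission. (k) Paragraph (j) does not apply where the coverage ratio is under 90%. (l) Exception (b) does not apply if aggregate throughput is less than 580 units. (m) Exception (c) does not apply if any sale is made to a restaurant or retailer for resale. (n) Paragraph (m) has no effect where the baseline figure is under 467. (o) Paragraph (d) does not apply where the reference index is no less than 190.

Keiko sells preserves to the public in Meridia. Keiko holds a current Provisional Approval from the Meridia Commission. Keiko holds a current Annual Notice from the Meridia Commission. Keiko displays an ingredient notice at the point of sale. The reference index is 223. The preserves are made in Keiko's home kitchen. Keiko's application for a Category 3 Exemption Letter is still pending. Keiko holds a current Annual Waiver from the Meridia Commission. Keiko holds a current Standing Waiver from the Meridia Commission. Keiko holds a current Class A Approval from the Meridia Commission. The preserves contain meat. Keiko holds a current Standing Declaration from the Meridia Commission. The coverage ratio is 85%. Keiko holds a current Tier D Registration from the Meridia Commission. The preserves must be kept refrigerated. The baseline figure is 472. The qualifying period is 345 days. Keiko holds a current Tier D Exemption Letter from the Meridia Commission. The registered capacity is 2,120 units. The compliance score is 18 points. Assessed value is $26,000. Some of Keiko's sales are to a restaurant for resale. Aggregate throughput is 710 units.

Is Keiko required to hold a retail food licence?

Exception (a)'s conditions are all satisfied: a current Tier D Exemption Letter is held; a current Tier D Registration is held; the compliance score is 18 points, less than the 19 points limit. As to paragraphs (f)–(k): (f) applies (the preserves contain meat), but is itself disapplied by (g): (g) operates — a current Provisional Approval is held. (h) would limit (g) — the registered capacity is 2,120 units, under the 2,300 units limit — but (i) sets (h) aside: (i) operates against (h): a current Class A Approval is held. (j) would limit (i) — a current Annual Notice is held — but (k) sets (j) aside: (k) operates — the coverage ratio is 85%, under the 90% limit. Exception (a) stands.
Exception (b) fails — the preserves require refrigeration.
Exception (c) is satisfied on its face — a current Annual Waiver is held; a current Standing Declaration is held. Turning to paragraphs (m)–(n): (m) operates against (c): some sales are to a restaurant for resale. (n) is not triggered (the baseline figure is 472, not under 467), so (m) stands. Exception (c) does not apply.
Exception (d): an ingredient notice is displayed; a current Standing Waiver is held — every condition holds. Turning to paragraph (o): (o) operates — the reference index is 223, meeting the 190 threshold. Exception (d) does not apply.
Exception (e) does not apply: no current Category 3 Exemption Letter is held.

No — exception (a) applies; Keiko is not required to hold a retail food licence.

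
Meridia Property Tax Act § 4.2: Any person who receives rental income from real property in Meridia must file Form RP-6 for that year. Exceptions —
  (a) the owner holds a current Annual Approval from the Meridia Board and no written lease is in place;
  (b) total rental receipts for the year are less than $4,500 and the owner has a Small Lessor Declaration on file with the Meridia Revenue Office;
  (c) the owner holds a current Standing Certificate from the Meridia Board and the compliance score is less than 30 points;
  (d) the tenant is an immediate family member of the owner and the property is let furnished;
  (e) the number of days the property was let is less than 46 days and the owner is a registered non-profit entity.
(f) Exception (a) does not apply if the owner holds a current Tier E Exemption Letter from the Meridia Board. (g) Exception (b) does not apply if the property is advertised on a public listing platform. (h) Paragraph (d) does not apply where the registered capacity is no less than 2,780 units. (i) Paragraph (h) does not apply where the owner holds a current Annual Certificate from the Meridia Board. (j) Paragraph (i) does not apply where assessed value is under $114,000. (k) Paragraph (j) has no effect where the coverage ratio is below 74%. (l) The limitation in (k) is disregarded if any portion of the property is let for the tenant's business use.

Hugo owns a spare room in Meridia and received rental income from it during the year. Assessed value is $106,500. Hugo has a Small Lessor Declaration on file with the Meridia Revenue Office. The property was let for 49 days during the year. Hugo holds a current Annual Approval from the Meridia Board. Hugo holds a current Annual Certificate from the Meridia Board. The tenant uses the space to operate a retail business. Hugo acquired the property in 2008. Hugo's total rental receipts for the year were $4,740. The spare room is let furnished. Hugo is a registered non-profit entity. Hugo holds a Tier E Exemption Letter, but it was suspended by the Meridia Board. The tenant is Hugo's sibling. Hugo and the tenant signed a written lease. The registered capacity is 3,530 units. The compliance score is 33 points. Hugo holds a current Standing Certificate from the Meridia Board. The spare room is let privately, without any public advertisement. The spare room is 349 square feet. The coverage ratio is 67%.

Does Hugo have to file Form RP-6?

Yes — Hugo must file Form RP-6.

Exception (a) fails — a written lease is in place.
Exception (b) does not apply: total rental receipts for the year are $4,740, not less than $4,500.
Exception (c) requires that the compliance score is less than 30 points; but the compliance score is 33 points, not less than 30 points, so (c) is unavailable.
Exception (d) is satisfied on its face — the tenant is an immediate family member; the property is let furnished. However, paragraphs (h)–(l) must be considered: (h) operates — the registered capacity is 3,530 units, meeting the 2,780 units threshold. (i) is engaged (a current Annual Certificate is held), but is displaced by (j): (j) operates against (i): assessed value is $106,500, under the $114,000 limit. (k) is engaged (the coverage ratio is 67%, below the 74% limit), but is itself disapplied by (l): (l) operates against (k): the space is let for business use. (d) is therefore removed.
Exception (e) fails — the number of days the property was let is 49 days, not less than 46 days.
No exception is made out. Hugo falls within the general rule.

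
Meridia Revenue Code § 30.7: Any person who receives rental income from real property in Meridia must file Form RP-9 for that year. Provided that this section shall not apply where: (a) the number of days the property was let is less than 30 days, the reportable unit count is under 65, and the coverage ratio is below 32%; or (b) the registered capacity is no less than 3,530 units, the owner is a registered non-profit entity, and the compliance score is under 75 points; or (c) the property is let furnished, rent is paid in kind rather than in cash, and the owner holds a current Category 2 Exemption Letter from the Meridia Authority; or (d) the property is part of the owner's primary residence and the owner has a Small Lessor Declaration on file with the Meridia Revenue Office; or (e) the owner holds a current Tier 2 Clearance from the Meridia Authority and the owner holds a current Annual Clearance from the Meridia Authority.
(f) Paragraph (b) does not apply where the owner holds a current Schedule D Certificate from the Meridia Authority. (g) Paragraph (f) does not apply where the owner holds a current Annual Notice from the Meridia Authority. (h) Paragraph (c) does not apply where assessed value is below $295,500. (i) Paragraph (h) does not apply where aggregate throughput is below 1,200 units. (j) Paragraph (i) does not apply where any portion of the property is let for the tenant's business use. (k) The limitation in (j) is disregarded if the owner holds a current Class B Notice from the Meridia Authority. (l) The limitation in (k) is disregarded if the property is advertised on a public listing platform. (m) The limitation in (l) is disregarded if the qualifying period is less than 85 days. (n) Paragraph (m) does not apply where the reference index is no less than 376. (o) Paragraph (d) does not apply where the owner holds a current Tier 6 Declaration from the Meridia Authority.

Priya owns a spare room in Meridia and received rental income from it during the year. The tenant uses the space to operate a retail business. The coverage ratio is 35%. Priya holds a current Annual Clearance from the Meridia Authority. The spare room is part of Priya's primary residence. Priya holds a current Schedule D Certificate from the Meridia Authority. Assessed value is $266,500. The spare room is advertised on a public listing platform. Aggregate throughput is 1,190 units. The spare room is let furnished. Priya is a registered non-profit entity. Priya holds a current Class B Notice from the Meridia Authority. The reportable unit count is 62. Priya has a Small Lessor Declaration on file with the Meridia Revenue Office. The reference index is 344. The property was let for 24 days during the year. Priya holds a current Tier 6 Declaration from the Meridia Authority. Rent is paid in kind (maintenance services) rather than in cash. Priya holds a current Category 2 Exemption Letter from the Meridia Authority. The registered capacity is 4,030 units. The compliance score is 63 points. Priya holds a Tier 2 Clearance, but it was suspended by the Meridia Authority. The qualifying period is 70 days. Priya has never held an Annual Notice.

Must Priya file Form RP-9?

Exception (a) requires that the coverage ratio is below 32%; but the coverage ratio is 35%, not below 32%, so (a) is unavailable.
Exception (b): the registered capacity is 4,030 units, meeting the 3,530 units threshold; Priya is a registered non-profit; the compliance score is 63 points, under the 75 points limit — every condition holds. Turning to paragraphs (f)–(g): (f) operates against (b): a current Schedule D Certificate is held. (g) is inapplicable (the Annual Notice is not current), so (f) stands. So (b) is unavailable.
Exception (c)'s conditions are all satisfied: the property is let furnished; rent is paid in kind; a current Category 2 Exemption Letter is held. As to paragraphs (h)–(n): (h) is triggered (assessed value is $266,500, below the $295,500 limit), but is overridden by (i): (i) operates — aggregate throughput is 1,190 units, below the 1,200 units limit. (j) applies (the space is let for business use), but yields to (k): (k) operates — a current Class B Notice is held. (l) would limit (k) — the property is publicly advertised — but (m) sets (l) aside: (m) operates against (l): the qualifying period is 70 days, less than the 85 days limit. (n), which would lift (m), does not operate here — the reference index is 344, short of 376. Exception (c) stands.
Exception (d): the spare room is part of the primary residence; a Small Lessor Declaration is on file — every condition holds. But applying paragraph (o): (o) is engaged — a current Tier 6 Declaration is held. Exception (d) does not apply.
Exception (e) requires that the owner holds a current Tier 2 Clearance from the Meridia Authority; but the Tier 2 Clearance is not current, so (e) is unavailable.

No — exception (c) applies; Priya is not required to file Form RP-9.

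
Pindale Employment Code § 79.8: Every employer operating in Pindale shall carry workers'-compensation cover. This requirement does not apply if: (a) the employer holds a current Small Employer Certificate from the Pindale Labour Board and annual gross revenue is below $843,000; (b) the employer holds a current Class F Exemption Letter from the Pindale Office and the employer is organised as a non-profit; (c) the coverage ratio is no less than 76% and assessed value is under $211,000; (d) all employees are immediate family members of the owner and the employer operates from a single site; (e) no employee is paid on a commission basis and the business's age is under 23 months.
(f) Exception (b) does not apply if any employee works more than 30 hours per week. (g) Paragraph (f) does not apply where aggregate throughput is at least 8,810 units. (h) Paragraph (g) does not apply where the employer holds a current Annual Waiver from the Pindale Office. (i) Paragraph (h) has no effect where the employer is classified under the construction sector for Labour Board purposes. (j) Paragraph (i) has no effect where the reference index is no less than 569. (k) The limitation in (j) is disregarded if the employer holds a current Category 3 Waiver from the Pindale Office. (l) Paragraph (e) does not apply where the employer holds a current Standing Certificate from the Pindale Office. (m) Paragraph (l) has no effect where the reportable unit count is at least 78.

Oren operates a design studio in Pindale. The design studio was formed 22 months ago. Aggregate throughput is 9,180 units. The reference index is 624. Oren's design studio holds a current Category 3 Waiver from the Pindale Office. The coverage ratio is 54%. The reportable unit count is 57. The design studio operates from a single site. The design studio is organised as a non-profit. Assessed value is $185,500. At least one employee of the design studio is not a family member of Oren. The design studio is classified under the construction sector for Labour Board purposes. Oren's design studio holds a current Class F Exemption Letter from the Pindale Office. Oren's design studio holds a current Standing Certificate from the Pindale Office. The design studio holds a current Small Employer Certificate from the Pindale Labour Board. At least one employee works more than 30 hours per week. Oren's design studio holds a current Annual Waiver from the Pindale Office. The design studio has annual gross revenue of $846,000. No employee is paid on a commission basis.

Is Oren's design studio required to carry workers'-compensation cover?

No — exception (b) applies; Oren's design studio is not required to carry workers'-compensation cover.

Exception (a) fails — annual gross revenue is $846,000, not below $843,000.
Exception (b): a current Class F Exemption Letter is held; the employer is a non-profit — every condition holds. As to paragraphs (f)–(k): (f) would limit (b) — at least one employee exceeds 30 hours/week — but (g) sets (f) aside: (g) is engaged — aggregate throughput is 9,180 units, meeting the 8,810 units threshold. (h) is engaged (a current Annual Waiver is held), but is overridden by (i): (i) operates against (h): the design studio is classified under the construction sector. (j) would limit (i) — the reference index is 624, meeting the 569 threshold — but (k) sets (j) aside: (k) applies — a current Category 3 Waiver is held. So (b) applies.
Exception (c) requires that the coverage ratio is no less than 76%; but the coverage ratio is 54%, short of 76%, so (c) is unavailable.
Exception (d) does not apply: at least one employee is not a family member.
Exception (e) is satisfied on its face — no employee is paid on commission; the business's age is 22 months, under the 23 months limit. However, paragraphs (l)–(m) must be considered: (l) operates against (e): a current Standing Certificate is held. (m), which would lift (l), is not engaged — the reportable unit count is 57, short of 78. So (e) is unavailable.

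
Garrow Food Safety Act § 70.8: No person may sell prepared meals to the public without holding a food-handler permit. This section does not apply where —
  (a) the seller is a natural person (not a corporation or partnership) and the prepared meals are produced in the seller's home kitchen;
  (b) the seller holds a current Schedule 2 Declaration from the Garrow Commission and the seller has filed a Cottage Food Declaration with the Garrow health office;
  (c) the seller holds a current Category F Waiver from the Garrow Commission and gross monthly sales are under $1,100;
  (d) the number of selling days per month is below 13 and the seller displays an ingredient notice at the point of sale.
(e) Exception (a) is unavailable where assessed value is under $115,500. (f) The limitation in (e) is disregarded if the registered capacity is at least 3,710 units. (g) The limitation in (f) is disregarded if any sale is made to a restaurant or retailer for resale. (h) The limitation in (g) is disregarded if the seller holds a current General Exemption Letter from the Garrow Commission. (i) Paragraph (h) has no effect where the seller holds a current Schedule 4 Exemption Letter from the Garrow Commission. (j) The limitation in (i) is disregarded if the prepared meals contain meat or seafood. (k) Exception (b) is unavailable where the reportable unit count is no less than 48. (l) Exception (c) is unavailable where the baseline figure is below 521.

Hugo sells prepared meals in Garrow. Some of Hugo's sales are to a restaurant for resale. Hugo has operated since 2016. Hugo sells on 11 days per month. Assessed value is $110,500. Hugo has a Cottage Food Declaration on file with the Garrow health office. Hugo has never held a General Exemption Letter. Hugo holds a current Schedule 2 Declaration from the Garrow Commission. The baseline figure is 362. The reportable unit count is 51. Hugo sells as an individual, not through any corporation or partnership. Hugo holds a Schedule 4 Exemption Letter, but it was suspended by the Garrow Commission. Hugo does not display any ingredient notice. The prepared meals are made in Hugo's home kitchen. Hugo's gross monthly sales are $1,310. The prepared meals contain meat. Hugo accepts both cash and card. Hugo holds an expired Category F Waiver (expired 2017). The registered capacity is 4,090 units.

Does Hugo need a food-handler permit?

Exception (a) is satisfied on its face — the seller is a natural person; the prepared meals are home-kitchen produced. But: (e) applies — assessed value is $110,500, under the $115,500 limit. (f) applies (the registered capacity is 4,090 units, meeting the 3,710 units threshold), but is displaced by (g): (g) operates against (f): some sales are to a restaurant for resale. (h), which would lift (g), is not engaged — the General Exemption Letter is not current. So (a) is unavailable.
Exception (b): a current Schedule 2 Declaration is held; a Cottage Food Declaration is on file — every condition holds. But: (k) operates against (b): the reportable unit count is 51, meeting the 48 threshold. So (b) is unavailable.
Exception (c) requires that the seller holds a current Category F Waiver from the Garrow Commission; but no current Category F Waiver is held, so (c) is unavailable.
Exception (d) does not apply: no ingredient notice is displayed.
No exception is made out. Hugo falls within the general rule.

Yes — Hugo must hold a food-handler permit.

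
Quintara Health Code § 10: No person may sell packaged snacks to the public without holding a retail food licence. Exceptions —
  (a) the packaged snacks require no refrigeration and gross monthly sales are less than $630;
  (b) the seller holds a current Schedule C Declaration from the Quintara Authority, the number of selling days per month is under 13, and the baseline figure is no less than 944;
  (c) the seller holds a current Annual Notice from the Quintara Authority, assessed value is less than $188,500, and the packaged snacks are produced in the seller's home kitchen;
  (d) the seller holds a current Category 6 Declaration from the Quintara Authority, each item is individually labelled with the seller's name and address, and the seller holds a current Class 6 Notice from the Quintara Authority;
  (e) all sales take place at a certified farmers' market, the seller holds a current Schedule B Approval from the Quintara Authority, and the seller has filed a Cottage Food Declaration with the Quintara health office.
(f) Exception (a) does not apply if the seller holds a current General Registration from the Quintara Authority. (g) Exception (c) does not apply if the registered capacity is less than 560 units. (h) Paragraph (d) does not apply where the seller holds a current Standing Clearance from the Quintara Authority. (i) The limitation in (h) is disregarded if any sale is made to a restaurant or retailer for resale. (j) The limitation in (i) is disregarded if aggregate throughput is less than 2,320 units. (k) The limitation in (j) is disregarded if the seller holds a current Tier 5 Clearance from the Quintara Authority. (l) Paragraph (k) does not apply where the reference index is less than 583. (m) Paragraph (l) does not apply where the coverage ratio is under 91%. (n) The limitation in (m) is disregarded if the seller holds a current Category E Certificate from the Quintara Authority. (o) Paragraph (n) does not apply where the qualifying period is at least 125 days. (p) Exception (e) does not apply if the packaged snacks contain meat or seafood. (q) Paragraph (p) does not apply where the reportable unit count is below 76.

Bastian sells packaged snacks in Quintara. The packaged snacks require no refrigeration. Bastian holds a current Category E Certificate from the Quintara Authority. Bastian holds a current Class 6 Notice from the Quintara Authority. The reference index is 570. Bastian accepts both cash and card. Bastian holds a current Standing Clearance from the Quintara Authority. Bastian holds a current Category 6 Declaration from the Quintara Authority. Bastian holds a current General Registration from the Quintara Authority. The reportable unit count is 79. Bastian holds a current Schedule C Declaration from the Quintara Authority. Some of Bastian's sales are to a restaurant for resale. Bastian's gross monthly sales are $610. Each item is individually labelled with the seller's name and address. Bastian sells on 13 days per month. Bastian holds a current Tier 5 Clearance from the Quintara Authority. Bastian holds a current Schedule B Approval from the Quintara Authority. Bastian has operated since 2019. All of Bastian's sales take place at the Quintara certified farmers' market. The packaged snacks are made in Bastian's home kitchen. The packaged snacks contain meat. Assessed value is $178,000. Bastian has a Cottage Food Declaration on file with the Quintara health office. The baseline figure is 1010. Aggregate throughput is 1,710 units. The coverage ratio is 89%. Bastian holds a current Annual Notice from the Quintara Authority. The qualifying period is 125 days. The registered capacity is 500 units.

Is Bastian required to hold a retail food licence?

Exception (a)'s conditions are all satisfied: the packaged snacks are shelf-stable; gross monthly sales are $610, less than the $630 limit. Turning to paragraph (f): (f) operates against (a): a current General Registration is held. Exception (a) does not apply.
Exception (b) does not apply: the number of selling days per month is 13, not under 13.
Exception (c) is satisfied on its face — a current Annual Notice is held; assessed value is $178,000, less than the $188,500 limit; the packaged snacks are home-kitchen produced. However, paragraph (g) must be considered: (g) operates against (c): the registered capacity is 500 units, less than the 560 units limit. Exception (c) does not apply.
All of (d)'s requirements are met (a current Category 6 Declaration is held; items are individually labelled; a current Class 6 Notice is held). Considering the limiting provisions: (h) would limit (d) — a current Standing Clearance is held — but (i) sets (h) aside: (i) operates — some sales are to a restaurant for resale. (j) is engaged (aggregate throughput is 1,710 units, less than the 2,320 units limit), but is set aside by (k): (k) operates against (j): a current Tier 5 Clearance is held. (l) would limit (k) — the reference index is 570, less than the 583 limit — but (m) sets (l) aside: (m) applies — the coverage ratio is 89%, under the 91% limit. (n) is triggered (a current Category E Certificate is held), but yields to (o): (o) operates against (n): the qualifying period is 125 days, meeting the 125 days threshold. Exception (d) stands.
Exception (e): all sales are at a certified farmers' market; a current Schedule B Approval is held; a Cottage Food Declaration is on file — every condition holds. However, paragraphs (p)–(q) must be considered: (p) operates — the packaged snacks contain meat. (q) is inapplicable (the reportable unit count is 79, not below 76), so (p) stands. Exception (e) does not apply.

No — exception (d) applies; Bastian is not required to hold a retail food licence.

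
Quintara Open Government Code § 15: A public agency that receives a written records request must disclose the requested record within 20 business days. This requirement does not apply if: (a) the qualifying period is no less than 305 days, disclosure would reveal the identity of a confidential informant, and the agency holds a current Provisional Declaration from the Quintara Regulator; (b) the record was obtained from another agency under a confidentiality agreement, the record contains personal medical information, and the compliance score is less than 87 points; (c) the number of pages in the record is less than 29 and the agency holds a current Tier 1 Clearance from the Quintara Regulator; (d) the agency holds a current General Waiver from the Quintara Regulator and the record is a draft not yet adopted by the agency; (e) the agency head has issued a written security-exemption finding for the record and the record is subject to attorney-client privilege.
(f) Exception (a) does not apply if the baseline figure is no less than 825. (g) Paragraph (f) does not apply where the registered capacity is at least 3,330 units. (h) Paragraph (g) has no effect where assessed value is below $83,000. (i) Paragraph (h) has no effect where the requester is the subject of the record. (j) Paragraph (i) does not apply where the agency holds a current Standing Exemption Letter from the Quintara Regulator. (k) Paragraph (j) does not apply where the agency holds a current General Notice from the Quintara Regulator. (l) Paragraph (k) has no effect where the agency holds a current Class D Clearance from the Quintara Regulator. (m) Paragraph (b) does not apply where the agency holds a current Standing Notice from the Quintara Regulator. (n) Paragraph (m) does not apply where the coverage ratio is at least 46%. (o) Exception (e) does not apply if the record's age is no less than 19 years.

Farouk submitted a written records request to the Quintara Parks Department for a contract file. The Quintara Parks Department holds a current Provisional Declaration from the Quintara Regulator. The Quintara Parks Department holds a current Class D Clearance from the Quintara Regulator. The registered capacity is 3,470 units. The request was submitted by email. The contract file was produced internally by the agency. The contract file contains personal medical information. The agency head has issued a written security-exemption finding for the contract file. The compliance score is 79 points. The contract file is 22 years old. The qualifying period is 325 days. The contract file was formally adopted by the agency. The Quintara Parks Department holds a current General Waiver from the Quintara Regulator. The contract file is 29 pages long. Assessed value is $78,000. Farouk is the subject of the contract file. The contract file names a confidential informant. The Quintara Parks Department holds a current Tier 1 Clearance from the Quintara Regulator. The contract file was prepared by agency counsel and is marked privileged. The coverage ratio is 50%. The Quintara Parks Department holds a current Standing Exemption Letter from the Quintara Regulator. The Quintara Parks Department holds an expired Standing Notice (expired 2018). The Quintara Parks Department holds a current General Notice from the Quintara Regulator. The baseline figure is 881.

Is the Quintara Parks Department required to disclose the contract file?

Exception (a) is satisfied on its face — the qualifying period is 325 days, meeting the 305 days threshold; the contract file names a confidential informant; a current Provisional Declaration is held. However, paragraphs (f)–(l) must be considered: (f) operates against (a): the baseline figure is 881, meeting the 825 threshold. (g) operates (the registered capacity is 3,470 units, meeting the 3,330 units threshold), but is displaced by (h): (h) operates against (g): assessed value is $78,000, below the $83,000 limit. (i) would limit (h) — Farouk is the subject of the contract file — but (j) sets (i) aside: (j) operates against (i): a current Standing Exemption Letter is held. (k) would limit (j) — a current General Notice is held — but (l) sets (k) aside: (l) is engaged — a current Class D Clearance is held. So (a) is unavailable.
Exception (b) requires that the record was obtained from another agency under a confidentiality agreement; but the contract file was produced internally, so (b) is unavailable.
Exception (c) does not apply: the number of pages in the record is 29, not less than 29.
Exception (d) does not apply: the contract file has been formally adopted.
Exception (e) is satisfied on its face — a written security-exemption finding has been issued; the contract file is privileged. But applying paragraph (o): (o) operates against (e): the record's age is 22 years, meeting the 19 years threshold. So (e) is unavailable.
Every exception is unavailable, so the rule governs.

Yes — the Quintara Parks Department must disclose the contract file.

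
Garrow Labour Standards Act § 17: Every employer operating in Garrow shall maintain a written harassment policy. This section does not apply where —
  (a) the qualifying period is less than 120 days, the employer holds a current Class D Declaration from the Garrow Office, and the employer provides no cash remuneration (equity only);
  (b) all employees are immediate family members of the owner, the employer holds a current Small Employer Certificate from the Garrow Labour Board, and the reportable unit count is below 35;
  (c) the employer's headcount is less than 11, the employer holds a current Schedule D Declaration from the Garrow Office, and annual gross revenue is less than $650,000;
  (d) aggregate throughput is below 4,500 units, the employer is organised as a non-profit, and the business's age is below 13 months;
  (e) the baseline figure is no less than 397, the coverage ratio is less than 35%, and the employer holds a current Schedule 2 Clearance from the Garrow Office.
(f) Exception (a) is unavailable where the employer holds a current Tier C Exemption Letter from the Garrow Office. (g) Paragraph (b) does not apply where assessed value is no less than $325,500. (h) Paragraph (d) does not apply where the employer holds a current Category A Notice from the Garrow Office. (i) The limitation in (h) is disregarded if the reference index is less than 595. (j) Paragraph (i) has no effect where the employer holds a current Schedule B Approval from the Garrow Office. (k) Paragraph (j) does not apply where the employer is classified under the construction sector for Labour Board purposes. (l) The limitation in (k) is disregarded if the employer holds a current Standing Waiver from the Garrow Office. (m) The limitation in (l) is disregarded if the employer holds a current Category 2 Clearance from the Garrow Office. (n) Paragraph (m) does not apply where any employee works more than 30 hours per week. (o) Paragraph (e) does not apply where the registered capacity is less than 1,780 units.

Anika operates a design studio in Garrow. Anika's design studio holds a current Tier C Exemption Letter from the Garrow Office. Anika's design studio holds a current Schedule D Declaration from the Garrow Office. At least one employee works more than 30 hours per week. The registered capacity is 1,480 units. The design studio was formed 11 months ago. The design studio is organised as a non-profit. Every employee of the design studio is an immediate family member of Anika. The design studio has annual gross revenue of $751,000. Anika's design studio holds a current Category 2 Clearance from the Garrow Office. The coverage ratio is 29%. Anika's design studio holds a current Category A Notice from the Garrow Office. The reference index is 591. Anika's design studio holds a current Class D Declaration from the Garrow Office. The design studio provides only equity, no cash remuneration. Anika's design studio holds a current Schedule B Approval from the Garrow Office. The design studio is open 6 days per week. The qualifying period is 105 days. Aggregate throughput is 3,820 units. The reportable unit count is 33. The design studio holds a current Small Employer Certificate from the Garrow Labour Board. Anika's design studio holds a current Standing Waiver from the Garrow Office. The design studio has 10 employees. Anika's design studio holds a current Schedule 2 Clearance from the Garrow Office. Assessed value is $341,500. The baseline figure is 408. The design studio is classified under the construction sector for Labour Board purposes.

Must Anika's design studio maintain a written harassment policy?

Yes — Anika's design studio must maintain a written harassment policy.

Exception (a) is satisfied on its face — the qualifying period is 105 days, less than the 120 days limit; a current Class D Declaration is held; remuneration is equity-only. But applying paragraph (f): (f) operates against (a): a current Tier C Exemption Letter is held. (a) is therefore removed.
All of (b)'s requirements are met (every employee is an immediate family member; a current Small Employer Certificate is held; the reportable unit count is 33, below the 35 limit). Turning to paragraph (g): (g) operates against (b): assessed value is $341,500, meeting the $325,500 threshold. (b) is therefore removed.
Exception (c) fails — annual gross revenue is $751,000, not less than $650,000.
Exception (d): aggregate throughput is 3,820 units, below the 4,500 units limit; the employer is a non-profit; the business's age is 11 months, below the 13 months limit — every condition holds. But applying paragraphs (h)–(n): (h) is engaged — a current Category A Notice is held. (i) would limit (h) — the reference index is 591, less than the 595 limit — but (j) sets (i) aside: (j) operates — a current Schedule B Approval is held. (k) would limit (j) — the design studio is classified under the construction sector — but (l) sets (k) aside: (l) operates against (k): a current Standing Waiver is held. (m) would limit (l) — a current Category 2 Clearance is held — but (n) sets (m) aside: (n) applies — at least one employee exceeds 30 hours/week. Exception (d) does not apply.
Exception (e)'s conditions are all satisfied: the baseline figure is 408, meeting the 397 threshold; the coverage ratio is 29%, less than the 35% limit; a current Schedule 2 Clearance is held. But applying paragraph (o): (o) is engaged — the registered capacity is 1,480 units, less than the 1,780 units limit. Exception (e) does not apply.
No exception applies. The general rule governs.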